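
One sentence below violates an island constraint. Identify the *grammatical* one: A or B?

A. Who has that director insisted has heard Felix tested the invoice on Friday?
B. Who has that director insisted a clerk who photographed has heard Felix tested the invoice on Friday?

In B, the wh-phrase is extracted from inside a complex-NP island (relative clause) (introduced by "who"), which blocks movement.
In A, the extraction path crosses only that-complement boundaries, which are transparent.
So A is grammatical.

A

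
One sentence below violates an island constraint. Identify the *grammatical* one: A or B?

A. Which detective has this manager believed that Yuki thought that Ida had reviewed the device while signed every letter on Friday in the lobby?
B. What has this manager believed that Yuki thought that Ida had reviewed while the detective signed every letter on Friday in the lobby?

B

In A, the wh-phrase is extracted from inside an adjunct island (introduced by "while"), which blocks movement.
In B, the extraction path crosses only that-complement boundaries, which are transparent.
So B is grammatical.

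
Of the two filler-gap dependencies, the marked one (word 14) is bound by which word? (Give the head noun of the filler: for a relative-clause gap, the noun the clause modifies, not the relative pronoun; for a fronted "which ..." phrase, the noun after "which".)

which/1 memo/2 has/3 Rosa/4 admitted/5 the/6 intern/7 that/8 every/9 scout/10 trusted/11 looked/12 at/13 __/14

2

The marked gap is the object of the preposition "at" of "looked".
Its filler is the fronted wh-phrase "which memo", at word 2.
(The other dependency links word 7 to a gap after word 11.)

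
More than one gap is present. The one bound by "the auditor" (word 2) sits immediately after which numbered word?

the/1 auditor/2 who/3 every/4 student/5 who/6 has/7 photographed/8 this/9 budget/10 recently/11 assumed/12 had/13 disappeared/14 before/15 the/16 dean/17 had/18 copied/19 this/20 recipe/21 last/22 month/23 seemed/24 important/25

12

The displaced element is "the auditor" (word 2).
It is linked across 1 clause boundary (Ø).
It functions as the subject of "disappeared", so the gap sits immediately after word 12 ("assumed").
Base order: Every student who has photographed this budget recently assumed the auditor had disappeared before the dean had copied this recipe last month.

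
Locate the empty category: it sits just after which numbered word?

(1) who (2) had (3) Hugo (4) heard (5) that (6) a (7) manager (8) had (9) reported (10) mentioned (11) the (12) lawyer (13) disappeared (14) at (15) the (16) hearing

The displaced element is "who" (word 1).
It is linked across 2 clause boundaries (that → Ø).
It functions as the subject of "mentioned", so the gap sits immediately after word 9 ("reported").
Base order: Hugo had heard that a manager had reported that who mentioned the lawyer disappeared at the hearing.

9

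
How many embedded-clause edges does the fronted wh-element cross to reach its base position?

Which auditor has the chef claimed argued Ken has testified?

"which auditor" is extracted from the subject of "argued".
Boundaries crossed, outermost first: [Ø] — 1 in total.

1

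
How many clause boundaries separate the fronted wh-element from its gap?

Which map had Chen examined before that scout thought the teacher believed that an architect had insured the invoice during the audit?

0

"which map" originates inside the matrix clause — no clause boundary is crossed.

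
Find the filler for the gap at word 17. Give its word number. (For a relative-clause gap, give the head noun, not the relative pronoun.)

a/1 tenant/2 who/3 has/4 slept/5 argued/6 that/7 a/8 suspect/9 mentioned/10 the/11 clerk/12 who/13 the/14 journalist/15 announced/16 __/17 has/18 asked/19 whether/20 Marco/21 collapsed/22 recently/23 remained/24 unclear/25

The gap at 17 is the subject of "asked", inside a relative clause.
The relative pronoun is "who" (word 13); it is bound by the head noun immediately before it.
Its filler is the head noun "clerk", at word 12.

12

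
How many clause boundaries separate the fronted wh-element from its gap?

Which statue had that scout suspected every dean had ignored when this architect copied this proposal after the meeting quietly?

1

"which statue" is extracted from the object of "ignored".
Boundaries crossed, outermost first: [Ø] — 1 in total.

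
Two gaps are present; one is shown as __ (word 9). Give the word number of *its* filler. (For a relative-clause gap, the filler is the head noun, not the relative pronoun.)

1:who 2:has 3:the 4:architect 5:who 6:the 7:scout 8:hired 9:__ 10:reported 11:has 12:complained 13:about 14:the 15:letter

4

The marked gap is inside the relative clause, the direct object of "hired".
Its filler is the head noun "architect" (via "who"), at word 4.
(The other dependency links word 1 to a gap after word 10.)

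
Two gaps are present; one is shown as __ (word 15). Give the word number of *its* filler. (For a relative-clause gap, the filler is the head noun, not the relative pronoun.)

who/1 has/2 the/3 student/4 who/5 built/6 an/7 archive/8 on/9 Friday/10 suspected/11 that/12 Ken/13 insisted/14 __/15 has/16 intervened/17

1

The marked gap is the subject of "intervened".
Its filler is the fronted wh-phrase "who", at word 1.
(The other dependency links word 4 to a gap after word 5.)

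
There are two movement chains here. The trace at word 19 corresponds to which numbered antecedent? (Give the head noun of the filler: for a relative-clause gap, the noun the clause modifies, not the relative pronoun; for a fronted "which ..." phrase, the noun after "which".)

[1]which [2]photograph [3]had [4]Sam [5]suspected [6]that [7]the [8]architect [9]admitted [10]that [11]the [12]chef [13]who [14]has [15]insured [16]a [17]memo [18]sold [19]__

2

The marked gap is the direct object of "sold".
Its filler is the fronted wh-phrase "which photograph", at word 2.
(The other dependency links word 12 to a gap after word 13.)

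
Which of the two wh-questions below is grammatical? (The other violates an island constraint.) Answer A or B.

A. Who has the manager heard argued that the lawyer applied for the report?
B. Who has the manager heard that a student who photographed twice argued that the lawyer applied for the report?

A

In B, the wh-phrase is extracted from inside a complex-NP island (relative clause) (introduced by "who"), which blocks movement.
In A, the extraction path crosses only that-complement boundaries, which are transparent.
So A is grammatical.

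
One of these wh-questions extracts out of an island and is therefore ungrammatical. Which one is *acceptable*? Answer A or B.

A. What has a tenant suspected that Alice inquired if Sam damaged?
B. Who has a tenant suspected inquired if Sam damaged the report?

B

In A, the wh-phrase is extracted from inside a wh-island (introduced by "if"), which blocks movement.
In B, the extraction path crosses only that-complement boundaries, which are transparent.
So B is grammatical.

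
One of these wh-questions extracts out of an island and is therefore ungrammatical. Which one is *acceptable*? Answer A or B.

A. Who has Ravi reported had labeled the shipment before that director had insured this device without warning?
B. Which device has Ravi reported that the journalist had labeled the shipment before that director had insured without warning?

In B, the wh-phrase is extracted from inside an adjunct island (introduced by "before"), which blocks movement.
In A, the extraction path crosses only that-complement boundaries, which are transparent.
So A is grammatical.

A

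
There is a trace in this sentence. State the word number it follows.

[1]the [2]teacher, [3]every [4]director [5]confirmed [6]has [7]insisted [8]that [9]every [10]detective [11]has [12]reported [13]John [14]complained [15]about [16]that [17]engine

5

The displaced element is "the teacher" (word 2).
It is linked across 1 clause boundary (Ø).
It functions as the subject of "insisted", so the gap sits immediately after word 5 ("confirmed").
Base order: Every director confirmed that the teacher has insisted that every detective has reported John complained about that engine.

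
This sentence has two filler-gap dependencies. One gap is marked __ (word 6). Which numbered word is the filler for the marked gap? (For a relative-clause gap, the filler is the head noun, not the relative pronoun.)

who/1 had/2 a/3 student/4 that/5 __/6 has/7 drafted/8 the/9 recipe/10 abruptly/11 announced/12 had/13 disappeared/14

4

The marked gap is inside the relative clause, the subject of "drafted".
Its filler is the head noun "student" (via "that"), at word 4.
(The other dependency links word 1 to a gap after word 12.)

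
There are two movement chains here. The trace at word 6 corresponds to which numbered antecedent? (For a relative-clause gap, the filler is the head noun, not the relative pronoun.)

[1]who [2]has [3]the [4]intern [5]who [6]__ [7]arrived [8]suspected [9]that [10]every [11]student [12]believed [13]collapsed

4

The marked gap is inside the relative clause, the subject of "arrived".
Its filler is the head noun "intern" (via "who"), at word 4.
(The other dependency links word 1 to a gap after word 12.)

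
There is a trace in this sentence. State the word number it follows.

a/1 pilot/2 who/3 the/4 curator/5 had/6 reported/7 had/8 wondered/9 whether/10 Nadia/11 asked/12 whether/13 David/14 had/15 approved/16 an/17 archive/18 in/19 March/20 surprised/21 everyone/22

The displaced element is "a pilot" (word 2).
It is linked across 1 clause boundary (Ø).
It functions as the subject of "wondered", so the gap sits immediately after word 7 ("reported").
Base order: The curator had reported that a pilot had wondered whether Nadia asked whether David had approved an archive in March.

7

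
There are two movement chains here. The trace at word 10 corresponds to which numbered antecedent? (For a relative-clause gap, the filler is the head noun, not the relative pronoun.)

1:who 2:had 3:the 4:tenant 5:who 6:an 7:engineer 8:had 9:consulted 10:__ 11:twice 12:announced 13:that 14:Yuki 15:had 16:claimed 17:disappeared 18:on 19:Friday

The marked gap is inside the relative clause, the direct object of "consulted".
Its filler is the head noun "tenant" (via "who"), at word 4.
(The other dependency links word 1 to a gap after word 16.)

4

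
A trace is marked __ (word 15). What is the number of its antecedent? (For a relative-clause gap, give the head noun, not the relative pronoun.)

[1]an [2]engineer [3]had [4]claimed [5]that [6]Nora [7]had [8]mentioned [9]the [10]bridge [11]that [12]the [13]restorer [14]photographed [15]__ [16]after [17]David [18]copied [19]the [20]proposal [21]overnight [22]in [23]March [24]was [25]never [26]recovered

The gap at 15 is the object of "photographed", inside a relative clause.
The relative pronoun is "that" (word 11); it is bound by the head noun immediately before it.
Its filler is the head noun "bridge", at word 10.

10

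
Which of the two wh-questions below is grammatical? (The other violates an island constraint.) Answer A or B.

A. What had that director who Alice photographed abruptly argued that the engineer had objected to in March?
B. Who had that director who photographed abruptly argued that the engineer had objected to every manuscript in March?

A

In B, the wh-phrase is extracted from inside a complex-NP island (relative clause) (introduced by "who"), which blocks movement.
In A, the extraction path crosses only that-complement boundaries, which are transparent.
So A is grammatical.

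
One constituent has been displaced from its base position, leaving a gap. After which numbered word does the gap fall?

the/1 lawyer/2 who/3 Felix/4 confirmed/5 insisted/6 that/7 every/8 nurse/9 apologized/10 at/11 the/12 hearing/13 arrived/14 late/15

5

The displaced element is "the lawyer" (word 2).
It is linked across 1 clause boundary (Ø).
It functions as the subject of "insisted", so the gap sits immediately after word 5 ("confirmed").
Base order: Felix confirmed the lawyer insisted that every nurse apologized at the hearing.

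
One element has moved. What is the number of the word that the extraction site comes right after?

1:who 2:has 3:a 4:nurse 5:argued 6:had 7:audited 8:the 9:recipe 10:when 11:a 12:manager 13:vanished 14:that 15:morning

5

The displaced element is "who" (word 1).
It is linked across 1 clause boundary (Ø).
It functions as the subject of "audited", so the gap sits immediately after word 5 ("argued").
Base order: A nurse has argued who had audited the recipe when a manager vanished that morning.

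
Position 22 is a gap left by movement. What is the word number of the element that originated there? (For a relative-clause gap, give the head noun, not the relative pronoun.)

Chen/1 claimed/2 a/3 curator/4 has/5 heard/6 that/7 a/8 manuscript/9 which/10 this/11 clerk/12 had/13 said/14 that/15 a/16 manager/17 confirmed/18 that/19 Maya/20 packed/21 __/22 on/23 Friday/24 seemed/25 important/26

9

The gap at 22 is the object of "packed", inside a relative clause.
The relative pronoun is "which" (word 10); it is bound by the head noun immediately before it.
Its filler is the head noun "manuscript", at word 9.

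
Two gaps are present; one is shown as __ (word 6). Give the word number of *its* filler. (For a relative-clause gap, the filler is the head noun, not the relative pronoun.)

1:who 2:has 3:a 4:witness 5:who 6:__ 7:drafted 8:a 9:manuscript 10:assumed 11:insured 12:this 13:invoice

The marked gap is inside the relative clause, the subject of "drafted".
Its filler is the head noun "witness" (via "who"), at word 4.
(The other dependency links word 1 to a gap after word 10.)

4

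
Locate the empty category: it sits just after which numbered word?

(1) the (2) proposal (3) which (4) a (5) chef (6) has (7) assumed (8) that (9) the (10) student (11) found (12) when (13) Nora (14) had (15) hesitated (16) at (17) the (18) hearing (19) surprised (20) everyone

11

The displaced element is "the proposal" (word 2).
It is linked across 1 clause boundary (that).
It functions as the direct object of "found", so the gap sits immediately after word 11 ("found").
Base order: A chef has assumed that the student found the proposal when Nora had hesitated at the hearing.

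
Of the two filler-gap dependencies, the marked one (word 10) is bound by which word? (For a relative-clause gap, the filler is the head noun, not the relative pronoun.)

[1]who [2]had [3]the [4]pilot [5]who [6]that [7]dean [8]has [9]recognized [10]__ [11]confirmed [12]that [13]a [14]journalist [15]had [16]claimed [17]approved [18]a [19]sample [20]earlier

4

The marked gap is inside the relative clause, the direct object of "recognized".
Its filler is the head noun "pilot" (via "who"), at word 4.
(The other dependency links word 1 to a gap after word 16.)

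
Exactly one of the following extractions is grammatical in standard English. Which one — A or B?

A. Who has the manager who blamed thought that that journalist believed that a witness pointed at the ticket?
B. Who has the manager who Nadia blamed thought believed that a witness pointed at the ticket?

In A, the wh-phrase is extracted from inside a complex-NP island (relative clause) (introduced by "who"), which blocks movement.
In B, the extraction path crosses only that-complement boundaries, which are transparent.
So B is grammatical.

B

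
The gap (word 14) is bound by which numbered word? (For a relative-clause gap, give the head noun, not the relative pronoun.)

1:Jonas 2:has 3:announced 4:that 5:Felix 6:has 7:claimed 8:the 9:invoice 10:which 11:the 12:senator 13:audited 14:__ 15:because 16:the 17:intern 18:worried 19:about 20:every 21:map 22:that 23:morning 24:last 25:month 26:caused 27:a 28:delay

The gap at 14 is the object of "audited", inside a relative clause.
The relative pronoun is "which" (word 10); it is bound by the head noun immediately before it.
Its filler is the head noun "invoice", at word 9.

9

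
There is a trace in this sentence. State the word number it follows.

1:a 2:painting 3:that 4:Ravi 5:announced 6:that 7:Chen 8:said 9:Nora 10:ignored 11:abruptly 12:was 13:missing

The displaced element is "a painting" (word 2).
It is linked across 2 clause boundaries (that → Ø).
It functions as the direct object of "ignored", so the gap sits immediately after word 10 ("ignored").
Base order: Ravi announced that Chen said Nora ignored a painting abruptly.

10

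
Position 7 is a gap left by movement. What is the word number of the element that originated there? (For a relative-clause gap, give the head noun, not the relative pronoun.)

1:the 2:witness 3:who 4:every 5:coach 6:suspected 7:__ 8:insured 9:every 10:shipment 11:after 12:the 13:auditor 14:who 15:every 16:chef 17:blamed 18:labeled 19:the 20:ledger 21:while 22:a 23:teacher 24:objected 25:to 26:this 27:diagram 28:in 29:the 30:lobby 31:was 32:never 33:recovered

2

The gap at 7 is the subject of "insured", inside a relative clause.
The relative pronoun is "who" (word 3); it is bound by the head noun immediately before it.
Its filler is the head noun "witness", at word 2.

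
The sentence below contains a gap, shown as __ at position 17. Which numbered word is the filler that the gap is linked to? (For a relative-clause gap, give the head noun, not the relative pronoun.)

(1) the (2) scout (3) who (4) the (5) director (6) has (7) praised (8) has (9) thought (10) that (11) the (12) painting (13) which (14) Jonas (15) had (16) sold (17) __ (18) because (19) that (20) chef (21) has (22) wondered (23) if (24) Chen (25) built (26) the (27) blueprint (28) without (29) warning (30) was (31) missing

The gap at 17 is the object of "sold", inside a relative clause.
The relative pronoun is "which" (word 13); it is bound by the head noun immediately before it.
Its filler is the head noun "painting", at word 12.

12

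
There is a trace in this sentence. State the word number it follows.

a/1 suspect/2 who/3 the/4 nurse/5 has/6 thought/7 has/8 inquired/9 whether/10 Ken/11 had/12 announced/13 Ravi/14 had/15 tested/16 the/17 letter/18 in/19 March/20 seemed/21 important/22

7

The displaced element is "a suspect" (word 2).
It is linked across 1 clause boundary (Ø).
It functions as the subject of "inquired", so the gap sits immediately after word 7 ("thought").
Base order: The nurse has thought a suspect has inquired whether Ken had announced Ravi had tested the letter in March.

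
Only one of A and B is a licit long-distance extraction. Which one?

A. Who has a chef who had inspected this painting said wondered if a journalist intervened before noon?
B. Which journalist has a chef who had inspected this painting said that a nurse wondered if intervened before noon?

A

In B, the wh-phrase is extracted from inside a wh-island (introduced by "if"), which blocks movement.
In A, the extraction path crosses only that-complement boundaries, which are transparent.
So A is grammatical.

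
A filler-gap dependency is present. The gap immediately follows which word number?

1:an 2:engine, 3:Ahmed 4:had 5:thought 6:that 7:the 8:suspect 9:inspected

The displaced element is "an engine" (word 2).
It is linked across 1 clause boundary (that).
It functions as the direct object of "inspected", so the gap sits immediately after word 9 ("inspected").
Base order: Ahmed had thought that the suspect inspected an engine.

9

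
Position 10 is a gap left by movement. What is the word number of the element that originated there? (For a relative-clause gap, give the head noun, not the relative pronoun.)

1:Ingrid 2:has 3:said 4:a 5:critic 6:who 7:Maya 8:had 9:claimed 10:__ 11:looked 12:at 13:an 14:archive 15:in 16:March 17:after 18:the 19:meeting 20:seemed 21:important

5

The gap at 10 is the subject of "looked", inside a relative clause.
The relative pronoun is "who" (word 6); it is bound by the head noun immediately before it.
Its filler is the head noun "critic", at word 5.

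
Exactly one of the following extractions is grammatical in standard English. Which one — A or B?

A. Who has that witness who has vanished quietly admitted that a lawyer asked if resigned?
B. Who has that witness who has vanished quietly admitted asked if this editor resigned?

B

In A, the wh-phrase is extracted from inside a wh-island (introduced by "if"), which blocks movement.
In B, the extraction path crosses only that-complement boundaries, which are transparent.
So B is grammatical.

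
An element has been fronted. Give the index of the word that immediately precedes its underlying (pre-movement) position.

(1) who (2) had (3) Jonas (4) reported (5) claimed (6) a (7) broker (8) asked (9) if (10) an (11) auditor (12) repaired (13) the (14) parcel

4

The displaced element is "who" (word 1).
It is linked across 1 clause boundary (Ø).
It functions as the subject of "claimed", so the gap sits immediately after word 4 ("reported").
Base order: Jonas had reported that who claimed a broker asked if an auditor repaired the parcel.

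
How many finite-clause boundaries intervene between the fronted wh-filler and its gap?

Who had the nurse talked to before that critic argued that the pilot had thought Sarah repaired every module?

0

"who" originates inside the matrix clause — no clause boundary is crossed.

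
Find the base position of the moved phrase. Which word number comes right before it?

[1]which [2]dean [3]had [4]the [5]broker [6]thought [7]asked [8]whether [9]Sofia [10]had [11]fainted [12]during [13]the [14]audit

6

The displaced element is "which dean" (word 2).
It is linked across 1 clause boundary (Ø).
It functions as the subject of "asked", so the gap sits immediately after word 6 ("thought").
Base order: The broker had thought which dean asked whether Sofia had fainted during the audit.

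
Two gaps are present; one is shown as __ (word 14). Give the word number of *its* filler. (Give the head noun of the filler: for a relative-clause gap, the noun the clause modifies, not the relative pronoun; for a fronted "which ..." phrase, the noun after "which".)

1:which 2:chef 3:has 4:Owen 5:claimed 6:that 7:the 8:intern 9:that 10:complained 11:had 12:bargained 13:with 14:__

The marked gap is the object of the preposition "with" of "bargained".
Its filler is the fronted wh-phrase "which chef", at word 2.
(The other dependency links word 8 to a gap after word 9.)

2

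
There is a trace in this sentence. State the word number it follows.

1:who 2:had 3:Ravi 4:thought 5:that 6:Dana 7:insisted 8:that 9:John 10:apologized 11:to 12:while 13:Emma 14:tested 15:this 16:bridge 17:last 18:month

The displaced element is "who" (word 1).
It is linked across 2 clause boundaries (that → that).
It functions as the object of the preposition "to" of "apologized", so the gap sits immediately after word 11 ("to").
Base order: Ravi had thought that Dana insisted that John apologized to who while Emma tested this bridge last month.

11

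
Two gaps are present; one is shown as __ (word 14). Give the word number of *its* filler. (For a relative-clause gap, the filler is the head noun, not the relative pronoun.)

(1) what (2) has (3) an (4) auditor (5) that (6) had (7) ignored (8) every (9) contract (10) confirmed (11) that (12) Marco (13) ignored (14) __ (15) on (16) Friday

1

The marked gap is the direct object of "ignored".
Its filler is the fronted wh-phrase "what", at word 1.
(The other dependency links word 4 to a gap after word 5.)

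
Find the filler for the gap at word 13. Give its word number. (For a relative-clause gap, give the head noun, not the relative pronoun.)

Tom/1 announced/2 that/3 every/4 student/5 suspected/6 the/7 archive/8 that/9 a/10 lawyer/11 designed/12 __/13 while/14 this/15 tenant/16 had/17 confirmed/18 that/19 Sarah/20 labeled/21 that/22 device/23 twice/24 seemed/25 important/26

The gap at 13 is the object of "designed", inside a relative clause.
The relative pronoun is "that" (word 9); it is bound by the head noun immediately before it.
Its filler is the head noun "archive", at word 8.

8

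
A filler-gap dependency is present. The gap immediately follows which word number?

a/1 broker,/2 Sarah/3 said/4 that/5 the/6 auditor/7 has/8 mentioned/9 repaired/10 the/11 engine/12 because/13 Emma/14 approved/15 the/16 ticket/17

9

The displaced element is "a broker" (word 2).
It is linked across 2 clause boundaries (that → Ø).
It functions as the subject of "repaired", so the gap sits immediately after word 9 ("mentioned").
Base order: Sarah said that the auditor has mentioned a broker repaired the engine because Emma approved the ticket.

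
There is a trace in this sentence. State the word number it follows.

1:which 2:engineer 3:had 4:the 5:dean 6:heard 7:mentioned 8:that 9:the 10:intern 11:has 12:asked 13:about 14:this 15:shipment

The displaced element is "which engineer" (word 2).
It is linked across 1 clause boundary (Ø).
It functions as the subject of "mentioned", so the gap sits immediately after word 6 ("heard").
Base order: The dean had heard which engineer mentioned that the intern has asked about this shipment.

6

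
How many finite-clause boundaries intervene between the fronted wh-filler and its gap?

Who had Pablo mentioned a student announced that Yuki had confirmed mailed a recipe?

3

"who" is extracted from the subject of "mailed".
Boundaries crossed, outermost first: [Ø], [that], [Ø] — 3 in total.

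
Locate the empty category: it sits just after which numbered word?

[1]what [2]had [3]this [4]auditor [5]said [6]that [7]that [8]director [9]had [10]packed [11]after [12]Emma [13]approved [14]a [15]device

10

The displaced element is "what" (word 1).
It is linked across 1 clause boundary (that).
It functions as the direct object of "packed", so the gap sits immediately after word 10 ("packed").
Base order: This auditor had said that that director had packed what after Emma approved a device.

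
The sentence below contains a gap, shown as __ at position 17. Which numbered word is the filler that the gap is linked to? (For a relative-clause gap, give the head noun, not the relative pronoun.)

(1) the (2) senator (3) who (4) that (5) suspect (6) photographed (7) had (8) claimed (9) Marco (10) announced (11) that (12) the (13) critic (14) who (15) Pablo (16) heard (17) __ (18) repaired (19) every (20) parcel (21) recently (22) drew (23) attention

13

The gap at 17 is the subject of "repaired", inside a relative clause.
The relative pronoun is "who" (word 14); it is bound by the head noun immediately before it.
Its filler is the head noun "critic", at word 13.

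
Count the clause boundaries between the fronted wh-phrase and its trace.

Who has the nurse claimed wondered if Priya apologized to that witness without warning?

"who" is extracted from the subject of "wondered".
Boundaries crossed, outermost first: [Ø] — 1 in total.

1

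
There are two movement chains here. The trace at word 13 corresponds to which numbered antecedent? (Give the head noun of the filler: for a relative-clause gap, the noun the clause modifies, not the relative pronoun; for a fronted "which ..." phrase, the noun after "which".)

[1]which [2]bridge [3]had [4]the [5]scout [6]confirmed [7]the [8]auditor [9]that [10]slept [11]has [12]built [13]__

The marked gap is the direct object of "built".
Its filler is the fronted wh-phrase "which bridge", at word 2.
(The other dependency links word 8 to a gap after word 9.)

2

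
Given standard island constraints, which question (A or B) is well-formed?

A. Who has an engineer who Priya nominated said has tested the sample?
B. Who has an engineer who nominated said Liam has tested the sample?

A

In B, the wh-phrase is extracted from inside a complex-NP island (relative clause) (introduced by "who"), which blocks movement.
In A, the extraction path crosses only that-complement boundaries, which are transparent.
So A is grammatical.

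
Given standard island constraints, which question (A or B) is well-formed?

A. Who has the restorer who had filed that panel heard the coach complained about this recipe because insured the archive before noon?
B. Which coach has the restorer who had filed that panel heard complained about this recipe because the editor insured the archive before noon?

In A, the wh-phrase is extracted from inside an adjunct island (introduced by "because"), which blocks movement.
In B, the extraction path crosses only that-complement boundaries, which are transparent.
So B is grammatical.

B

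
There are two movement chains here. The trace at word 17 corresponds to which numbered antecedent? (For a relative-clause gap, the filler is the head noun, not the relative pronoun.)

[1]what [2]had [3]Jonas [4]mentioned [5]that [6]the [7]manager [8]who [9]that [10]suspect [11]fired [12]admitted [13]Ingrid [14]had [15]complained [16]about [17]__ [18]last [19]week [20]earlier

1

The marked gap is the object of the preposition "about" of "complained".
Its filler is the fronted wh-phrase "what", at word 1.
(The other dependency links word 7 to a gap after word 11.)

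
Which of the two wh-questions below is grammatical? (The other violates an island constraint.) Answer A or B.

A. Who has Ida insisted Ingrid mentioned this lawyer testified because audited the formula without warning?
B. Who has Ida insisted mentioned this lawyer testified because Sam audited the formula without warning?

In A, the wh-phrase is extracted from inside an adjunct island (introduced by "because"), which blocks movement.
In B, the extraction path crosses only that-complement boundaries, which are transparent.
So B is grammatical.

B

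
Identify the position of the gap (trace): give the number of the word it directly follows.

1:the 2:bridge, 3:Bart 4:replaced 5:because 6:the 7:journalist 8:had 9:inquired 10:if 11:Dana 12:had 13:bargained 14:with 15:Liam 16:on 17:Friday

The displaced element is "the bridge" (word 2).
It functions as the direct object of "replaced", so the gap sits immediately after word 4 ("replaced").
Base order: Bart replaced the bridge because the journalist had inquired if Dana had bargained with Liam on Friday.

4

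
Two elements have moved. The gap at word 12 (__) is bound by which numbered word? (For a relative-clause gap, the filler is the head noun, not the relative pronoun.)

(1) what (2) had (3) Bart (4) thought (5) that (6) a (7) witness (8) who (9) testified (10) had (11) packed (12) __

1

The marked gap is the direct object of "packed".
Its filler is the fronted wh-phrase "what", at word 1.
(The other dependency links word 7 to a gap after word 8.)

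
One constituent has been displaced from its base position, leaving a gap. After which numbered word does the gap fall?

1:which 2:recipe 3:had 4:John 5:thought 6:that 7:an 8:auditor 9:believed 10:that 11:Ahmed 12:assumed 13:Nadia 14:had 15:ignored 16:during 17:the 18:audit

The displaced element is "which recipe" (word 2).
It is linked across 3 clause boundaries (that → that → Ø).
It functions as the direct object of "ignored", so the gap sits immediately after word 15 ("ignored").
Base order: John had thought that an auditor believed that Ahmed assumed Nadia had ignored which recipe during the audit.

15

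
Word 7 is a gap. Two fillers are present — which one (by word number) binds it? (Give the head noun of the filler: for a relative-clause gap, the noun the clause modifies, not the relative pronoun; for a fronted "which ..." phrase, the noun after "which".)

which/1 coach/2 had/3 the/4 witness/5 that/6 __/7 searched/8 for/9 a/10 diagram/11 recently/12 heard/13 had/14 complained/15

The marked gap is inside the relative clause, the subject of "searched".
Its filler is the head noun "witness" (via "that"), at word 5.
(The other dependency links word 2 to a gap after word 13.)

5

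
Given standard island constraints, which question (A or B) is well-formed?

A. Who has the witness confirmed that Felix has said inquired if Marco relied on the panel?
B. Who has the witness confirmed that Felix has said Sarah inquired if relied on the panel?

In B, the wh-phrase is extracted from inside a wh-island (introduced by "if"), which blocks movement.
In A, the extraction path crosses only that-complement boundaries, which are transparent.
So A is grammatical.

A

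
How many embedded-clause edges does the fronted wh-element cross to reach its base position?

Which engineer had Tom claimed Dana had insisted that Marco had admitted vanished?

3

"which engineer" is extracted from the subject of "vanished".
Boundaries crossed, outermost first: [Ø], [that], [Ø] — 3 in total.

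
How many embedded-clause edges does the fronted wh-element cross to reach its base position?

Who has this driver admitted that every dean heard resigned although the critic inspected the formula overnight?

"who" is extracted from the subject of "resigned".
Boundaries crossed, outermost first: [that], [Ø] — 2 in total.

2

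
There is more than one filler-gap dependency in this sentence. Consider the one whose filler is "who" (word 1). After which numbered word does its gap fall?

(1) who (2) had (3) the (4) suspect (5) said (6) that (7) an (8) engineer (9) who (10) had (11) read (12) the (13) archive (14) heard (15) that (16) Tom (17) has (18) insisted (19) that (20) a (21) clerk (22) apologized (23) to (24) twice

The displaced element is "who" (word 1).
It is linked across 3 clause boundaries (that → that → that).
It functions as the object of the preposition "to" of "apologized", so the gap sits immediately after word 23 ("to").
Base order: The suspect had said that an engineer who had read the archive heard that Tom has insisted that a clerk apologized to who twice.

23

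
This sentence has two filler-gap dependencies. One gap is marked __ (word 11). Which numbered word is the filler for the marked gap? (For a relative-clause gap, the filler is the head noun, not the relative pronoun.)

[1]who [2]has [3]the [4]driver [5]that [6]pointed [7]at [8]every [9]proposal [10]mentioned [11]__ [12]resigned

The marked gap is the subject of "resigned".
Its filler is the fronted wh-phrase "who", at word 1.
(The other dependency links word 4 to a gap after word 5.)

1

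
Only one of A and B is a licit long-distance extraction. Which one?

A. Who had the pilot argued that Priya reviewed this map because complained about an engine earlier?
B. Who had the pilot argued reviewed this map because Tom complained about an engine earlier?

B

In A, the wh-phrase is extracted from inside an adjunct island (introduced by "because"), which blocks movement.
In B, the extraction path crosses only that-complement boundaries, which are transparent.
So B is grammatical.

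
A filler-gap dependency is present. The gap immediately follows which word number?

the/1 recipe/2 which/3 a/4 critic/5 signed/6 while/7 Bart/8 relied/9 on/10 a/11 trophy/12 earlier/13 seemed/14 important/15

6

The displaced element is "the recipe" (word 2).
It functions as the direct object of "signed", so the gap sits immediately after word 6 ("signed").
Base order: A critic signed the recipe while Bart relied on a trophy earlier.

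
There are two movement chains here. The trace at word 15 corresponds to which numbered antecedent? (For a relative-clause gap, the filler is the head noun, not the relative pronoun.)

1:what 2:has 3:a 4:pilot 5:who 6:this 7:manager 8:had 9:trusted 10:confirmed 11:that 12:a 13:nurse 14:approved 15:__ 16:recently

The marked gap is the direct object of "approved".
Its filler is the fronted wh-phrase "what", at word 1.
(The other dependency links word 4 to a gap after word 9.)

1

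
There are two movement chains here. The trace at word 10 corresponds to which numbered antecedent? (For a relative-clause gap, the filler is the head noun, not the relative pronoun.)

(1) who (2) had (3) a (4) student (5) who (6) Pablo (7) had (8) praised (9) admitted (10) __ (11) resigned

The marked gap is the subject of "resigned".
Its filler is the fronted wh-phrase "who", at word 1.
(The other dependency links word 4 to a gap after word 8.)

1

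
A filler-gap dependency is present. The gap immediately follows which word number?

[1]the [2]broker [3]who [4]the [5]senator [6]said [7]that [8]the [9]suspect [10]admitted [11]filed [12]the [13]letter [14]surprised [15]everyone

The displaced element is "the broker" (word 2).
It is linked across 2 clause boundaries (that → Ø).
It functions as the subject of "filed", so the gap sits immediately after word 10 ("admitted").
Base order: The senator said that the suspect admitted that the broker filed the letter.

10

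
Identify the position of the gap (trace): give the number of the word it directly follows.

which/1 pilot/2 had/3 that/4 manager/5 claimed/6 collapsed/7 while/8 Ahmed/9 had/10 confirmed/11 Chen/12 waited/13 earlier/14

The displaced element is "which pilot" (word 2).
It is linked across 1 clause boundary (Ø).
It functions as the subject of "collapsed", so the gap sits immediately after word 6 ("claimed").
Base order: That manager had claimed that which pilot collapsed while Ahmed had confirmed Chen waited earlier.

6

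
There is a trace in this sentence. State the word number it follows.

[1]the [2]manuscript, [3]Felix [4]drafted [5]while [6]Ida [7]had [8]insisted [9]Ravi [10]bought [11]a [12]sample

The displaced element is "the manuscript" (word 2).
It functions as the direct object of "drafted", so the gap sits immediately after word 4 ("drafted").
Base order: Felix drafted the manuscript while Ida had insisted Ravi bought a sample.

4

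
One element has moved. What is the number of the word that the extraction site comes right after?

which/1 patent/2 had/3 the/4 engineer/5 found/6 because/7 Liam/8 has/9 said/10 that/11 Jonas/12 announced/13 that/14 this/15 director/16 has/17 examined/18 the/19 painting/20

6

The displaced element is "which patent" (word 2).
It functions as the direct object of "found", so the gap sits immediately after word 6 ("found").
Base order: The engineer had found which patent because Liam has said that Jonas announced that this director has examined the painting.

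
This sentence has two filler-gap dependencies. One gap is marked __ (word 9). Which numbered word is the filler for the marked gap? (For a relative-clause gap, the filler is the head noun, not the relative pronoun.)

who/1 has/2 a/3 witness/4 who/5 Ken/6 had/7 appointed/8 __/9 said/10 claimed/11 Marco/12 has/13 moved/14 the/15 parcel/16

4

The marked gap is inside the relative clause, the direct object of "appointed".
Its filler is the head noun "witness" (via "who"), at word 4.
(The other dependency links word 1 to a gap after word 10.)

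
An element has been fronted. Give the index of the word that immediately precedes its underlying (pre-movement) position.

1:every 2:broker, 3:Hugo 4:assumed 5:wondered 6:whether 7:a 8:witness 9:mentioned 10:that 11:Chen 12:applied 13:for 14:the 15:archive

The displaced element is "every broker" (word 2).
It is linked across 1 clause boundary (Ø).
It functions as the subject of "wondered", so the gap sits immediately after word 4 ("assumed").
Base order: Hugo assumed that every broker wondered whether a witness mentioned that Chen applied for the archive.

4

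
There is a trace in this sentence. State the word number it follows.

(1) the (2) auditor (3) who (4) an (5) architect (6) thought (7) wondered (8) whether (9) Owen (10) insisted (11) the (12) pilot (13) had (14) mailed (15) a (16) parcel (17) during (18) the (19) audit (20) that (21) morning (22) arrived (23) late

The displaced element is "the auditor" (word 2).
It is linked across 1 clause boundary (Ø).
It functions as the subject of "wondered", so the gap sits immediately after word 6 ("thought").
Base order: An architect thought that the auditor wondered whether Owen insisted the pilot had mailed a parcel during the audit that morning.

6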